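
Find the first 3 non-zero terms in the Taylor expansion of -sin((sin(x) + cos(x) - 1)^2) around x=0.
x^4/12 + x^3 - x^2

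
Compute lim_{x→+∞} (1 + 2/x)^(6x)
As x → +∞: write (1 + 2/x)^(6x) = ((1 + 2/x)^x)^6 → (e^2)^6 = e^12.
Limit = e^(12).

Final answer: e^(12)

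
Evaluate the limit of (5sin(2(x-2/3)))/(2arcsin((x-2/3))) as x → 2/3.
Both numerator and denominator → 0 as x → 2/3; this is a 0/0 indeterminate form.
Expand each to leading order near x = 2/3: numerator ~ 10·(x - 2/3), denominator ~ 2·(x - 2/3).
The limit of the ratio is 5.

Final answer: 5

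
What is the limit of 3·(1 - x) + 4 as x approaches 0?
Direct substitution at x = 0 gives 7.

Final answer: 7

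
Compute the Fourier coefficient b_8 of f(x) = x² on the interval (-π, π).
b_8 = (1/π) ∫_{-π}^{π} f(x)·sin(8x) dx.
Evaluate the integral (use parity and integration by parts as needed): b_8 = 0.

Final answer: 0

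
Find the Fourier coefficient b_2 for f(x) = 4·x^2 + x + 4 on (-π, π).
b_2 = (1/π) ∫_{-π}^{π} f(x)·sin(2x) dx.
Evaluate the integral (use parity and integration by parts as needed): b_2 = -1.

Final answer: -1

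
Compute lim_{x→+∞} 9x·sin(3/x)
As x → +∞: let u = 3/x → 0⁺; then 9·x·sin(3/x) = 9·3·sin(u)/u → 9·3·1 = 27.
Limit = 27.

Final answer: 27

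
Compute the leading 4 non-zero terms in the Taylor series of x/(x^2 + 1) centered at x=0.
-x^7 + x^5 - x^3 + x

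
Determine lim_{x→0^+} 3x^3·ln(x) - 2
The product is a 0·∞ indeterminate form at x → 0⁺.
Rewrite the product as 3·ln(x) / x^(-3) and apply L'Hôpital, or use the standard hierarchy x^(-3) ≫ |ln x| as x → 0⁺.
The indeterminate product → 0, so the limit = -2.

Final answer: -2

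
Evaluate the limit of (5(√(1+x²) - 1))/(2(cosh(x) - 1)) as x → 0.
Both numerator and denominator → 0 as x → 0; this is a 0/0 indeterminate form.
Expand each to leading order near x = 0: numerator ~ 5·x^2/2, denominator ~ x^2.
The limit of the ratio is 5/2.

Final answer: 5/2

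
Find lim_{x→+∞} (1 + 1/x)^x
As x → +∞: this is the defining limit (1 + 1/x)^x → e^1.
Limit = e.

Final answer: e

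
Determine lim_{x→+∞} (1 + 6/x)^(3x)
As x → +∞: write (1 + 6/x)^(3x) = ((1 + 6/x)^x)^3 → (e^6)^3 = e^18.
Limit = e^(18).

Final answer: e^(18)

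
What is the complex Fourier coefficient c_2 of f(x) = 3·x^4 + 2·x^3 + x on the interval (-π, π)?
Compute the real Fourier coefficients first: a_2 = -9 + 6·π^2, b_2 = 2 - 2·π^2.
Then c_2 = (a_2 − i·b_2)/2 = -9/2 + 3·π^2 - i + i·π^2.

Final answer: -9/2 + 3·π^2 - i + i·π^2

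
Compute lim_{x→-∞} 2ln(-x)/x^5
This is an ∞/∞ indeterminate form as x → -∞.
Compare growth rates of the dominant terms (exponentials ≫ polynomials ≫ logarithms), or apply L'Hôpital's rule; the quotient → 0.
Limit = 0.

Final answer: 0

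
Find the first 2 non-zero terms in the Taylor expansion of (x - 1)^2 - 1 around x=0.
x^2 - 2·x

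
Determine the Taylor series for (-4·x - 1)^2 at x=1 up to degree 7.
25 + 40·(x - 1) + 16·(x - 1)^2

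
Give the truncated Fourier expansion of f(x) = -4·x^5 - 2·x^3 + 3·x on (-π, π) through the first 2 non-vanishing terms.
(-930 - 8·π^4 + 156·π^2)·sin(x) + (-18·π^2 + 24 + 4·π^4)·sin(2·x)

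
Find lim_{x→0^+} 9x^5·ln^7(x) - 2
The product is a 0·∞ indeterminate form at x → 0⁺.
Rewrite the product as 9·ln^7(x) / x^(-5) and apply L'Hôpital, or use the standard hierarchy x^(-5) ≫ |ln x|^7 as x → 0⁺.
The indeterminate product → 0, so the limit = -2.

Final answer: -2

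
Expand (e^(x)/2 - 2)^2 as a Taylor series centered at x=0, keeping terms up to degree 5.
x^5/20 + x^4/12 - x^2/2 - 3·x/2 + 9/4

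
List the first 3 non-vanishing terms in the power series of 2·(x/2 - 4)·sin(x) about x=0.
4·x^3/3 + x^2 - 8·x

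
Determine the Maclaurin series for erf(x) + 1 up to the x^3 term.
-2·x^3/(3·√(π)) + 2·x/√(π) + 1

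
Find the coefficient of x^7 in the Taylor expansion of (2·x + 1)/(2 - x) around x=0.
Expand to order 7: (2·x + 1)/(2 - x) = 5·x^7/256 + 5·x^6/128 + 5·x^5/64 + 5·x^4/32 + 5·x^3/16 + 5·x^2/8 + 5·x/4 + 1/2 + O(x^8).
The coefficient of x^7 is 5/256.

Final answer: 5/256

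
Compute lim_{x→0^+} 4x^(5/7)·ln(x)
This is a 0·∞ indeterminate form at x → 0⁺.
Rewrite the product as 4·ln(x) / x^(-5/7) and apply L'Hôpital, or use the standard hierarchy x^(-5/7) ≫ |ln x| as x → 0⁺.
The indeterminate product → 0, so the limit = 0.

Final answer: 0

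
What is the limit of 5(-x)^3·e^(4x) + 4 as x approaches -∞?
The product is a 0·∞ indeterminate form at x → -∞.
Rewrite the product as 5(-x)^3 / e^(-4x) (an ∞/∞ form) and apply L'Hôpital, or use the standard hierarchy e^(4|x|) ≫ |(-x)^3| as x → -∞.
The indeterminate product → 0, so the limit = 4.

Final answer: 4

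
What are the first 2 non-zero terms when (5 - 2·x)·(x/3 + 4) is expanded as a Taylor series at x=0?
20 - 19·x/3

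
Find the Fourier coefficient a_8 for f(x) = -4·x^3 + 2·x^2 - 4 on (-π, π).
a_8 = (1/π) ∫_{-π}^{π} f(x)·cos(8x) dx.
Evaluate the integral (use parity and integration by parts as needed): a_8 = 1/8.

Final answer: 1/8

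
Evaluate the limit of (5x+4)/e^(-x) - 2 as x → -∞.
The quotient is an ∞/∞ indeterminate form as x → -∞.
Compare growth rates of the dominant terms (exponentials ≫ polynomials ≫ logarithms), or apply L'Hôpital's rule; the quotient → 0.
Adding the constant: 0 - 2 = -2. Limit = -2.

Final answer: -2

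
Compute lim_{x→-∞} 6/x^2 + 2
Evaluate the dominant behaviour as x → -∞; each term tends to a finite value or vanishes.
Limit = 2.

Final answer: 2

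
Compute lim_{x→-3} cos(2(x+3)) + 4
Direct substitution at x = -3 gives 5.

Final answer: 5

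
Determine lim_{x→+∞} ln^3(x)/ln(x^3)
This is an ∞/∞ indeterminate form as x → +∞.
Write ln(x^3) = 3·ln(x), reducing the quotient to ln^2(x)/3 → ∞.
Limit = ∞.

Final answer: ∞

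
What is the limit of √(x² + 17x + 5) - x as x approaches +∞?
This is an ∞ − ∞ indeterminate form.
Multiply and divide by the conjugate √(x²+17x + 5) + x; the x² terms cancel, leaving (17x + 5)/(√(x²+17x + 5)+x) → 17/2.
Limit = 17/2.

Final answer: 17/2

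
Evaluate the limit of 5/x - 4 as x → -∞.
Evaluate the dominant behaviour as x → -∞; each term tends to a finite value or vanishes.
Limit = -4.

Final answer: -4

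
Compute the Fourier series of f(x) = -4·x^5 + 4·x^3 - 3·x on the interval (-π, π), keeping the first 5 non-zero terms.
(-1014 - 8·π^4 + 168·π^2)·sin(x) + (-24·π^2 + 39 + 4·π^4)·sin(2·x) + (-8·π^4/3 - 626/81 + 232·π^2/27)·sin(3·x) + (-9·π^2/2 + 51/16 + 2·π^4)·sin(4·x) + (-8·π^4/5 - 1182/625 + 72·π^2/25)·sin(5·x)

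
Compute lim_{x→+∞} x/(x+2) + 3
Evaluate the dominant behaviour as x → +∞; each term tends to a finite value or vanishes.
Limit = 4.

Final answer: 4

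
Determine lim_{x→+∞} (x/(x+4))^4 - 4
As x → +∞: x/(x+4) = 1/(1 + 4/x) → 1, and the 4th power of a limit-1 base also → 1; with the additive constant, 1 - 4 = -3.
Limit = -3.

Final answer: -3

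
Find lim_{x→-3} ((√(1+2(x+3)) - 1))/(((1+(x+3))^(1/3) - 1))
Both numerator and denominator → 0 as x → -3; this is a 0/0 indeterminate form.
Expand each to leading order near x = -3: numerator ~ (x + 3), denominator ~ (x + 3)/3.
The limit of the ratio is 3.

Final answer: 3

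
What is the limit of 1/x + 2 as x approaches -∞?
Evaluate the dominant behaviour as x → -∞; each term tends to a finite value or vanishes.
Limit = 2.

Final answer: 2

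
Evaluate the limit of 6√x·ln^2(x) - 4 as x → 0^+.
The product is a 0·∞ indeterminate form at x → 0⁺.
Rewrite the product as 6·ln^2(x) / x^(-1/2) and apply L'Hôpital, or use the standard hierarchy x^(-1/2) ≫ |ln x|^2 as x → 0⁺.
The indeterminate product → 0, so the limit = -4.

Final answer: -4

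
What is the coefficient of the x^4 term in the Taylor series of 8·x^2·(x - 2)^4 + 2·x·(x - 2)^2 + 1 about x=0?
Expand to order 4: 8·x^2·(x - 2)^4 + 2·x·(x - 2)^2 + 1 = 192·x^4 - 254·x^3 + 120·x^2 + 8·x + 1 + O(x^5).
The coefficient of x^4 is 192.

Final answer: 192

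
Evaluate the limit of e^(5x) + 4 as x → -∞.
Evaluate the dominant behaviour as x → -∞; each term tends to a finite value or vanishes.
Limit = 4.

Final answer: 4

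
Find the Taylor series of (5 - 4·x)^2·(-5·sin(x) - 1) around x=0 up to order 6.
5·x^6/3 + 295·x^5/24 - 100·x^4/3 - 355·x^3/6 + 184·x^2 - 85·x - 25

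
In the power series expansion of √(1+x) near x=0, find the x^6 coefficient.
Expand to order 6: √(1+x) = -21·x^6/1024 + 7·x^5/256 - 5·x^4/128 + x^3/16 - x^2/8 + x/2 + 1 + O(x^7).
The coefficient of x^6 is -21/1024.

Final answer: -21/1024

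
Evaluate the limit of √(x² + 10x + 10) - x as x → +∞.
This is an ∞ − ∞ indeterminate form.
Multiply and divide by the conjugate √(x²+10x + 10) + x; the x² terms cancel, leaving (10x + 10)/(√(x²+10x + 10)+x) → 10/2 = 5.
Limit = 5.

Final answer: 5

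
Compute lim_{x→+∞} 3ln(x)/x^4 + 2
The quotient is an ∞/∞ indeterminate form as x → +∞.
The polynomial denominator x^4 dominates the logarithmic numerator (any positive power of x ≫ ln(x) as x → ∞), so the quotient → 0.
Adding the constant: 0 + 2 = 2. Limit = 2.

Final answer: 2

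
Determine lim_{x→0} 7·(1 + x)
Direct substitution at x = 0 gives 7.

Final answer: 7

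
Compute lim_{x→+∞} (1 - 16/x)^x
As x → +∞: this is the defining limit (1 - 16/x)^x → e^(-16).
Limit = e^(-16).

Final answer: e^(-16)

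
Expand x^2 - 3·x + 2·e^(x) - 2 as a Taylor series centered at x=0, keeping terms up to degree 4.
x^4/12 + x^3/3 + 2·x^2 - x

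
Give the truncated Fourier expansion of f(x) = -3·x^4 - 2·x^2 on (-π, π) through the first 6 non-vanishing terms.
(-136 + 24·π^2)·cos(x) + (7 - 6·π^2)·cos(2·x) + (-8/9 + 8·π^2/3)·cos(3·x) + (1/16 - 3·π^2/2)·cos(4·x) + (56/625 + 24·π^2/25)·cos(5·x) - 3·π^4/5 - 2·π^2/3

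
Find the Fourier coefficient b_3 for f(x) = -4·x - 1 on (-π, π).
b_3 = (1/π) ∫_{-π}^{π} f(x)·sin(3x) dx.
Evaluate the integral (use parity and integration by parts as needed): b_3 = -8/3.

Final answer: -8/3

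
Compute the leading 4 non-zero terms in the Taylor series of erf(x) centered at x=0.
-x^7/(21·√(π)) + x^5/(5·√(π)) - 2·x^3/(3·√(π)) + 2·x/√(π)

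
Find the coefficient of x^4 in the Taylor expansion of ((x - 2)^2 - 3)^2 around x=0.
Expand to order 4: ((x - 2)^2 - 3)^2 = x^4 - 8·x^3 + 18·x^2 - 8·x + 1 + O(x^5).
The coefficient of x^4 is 1.

Final answer: 1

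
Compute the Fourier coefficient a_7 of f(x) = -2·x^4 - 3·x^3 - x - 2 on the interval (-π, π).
a_7 = (1/π) ∫_{-π}^{π} f(x)·cos(7x) dx.
Evaluate the integral (use parity and integration by parts as needed): a_7 = -96/2401 + 16·π^2/49.

Final answer: -96/2401 + 16·π^2/49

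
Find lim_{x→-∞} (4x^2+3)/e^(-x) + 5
The quotient is an ∞/∞ indeterminate form as x → -∞.
Compare growth rates of the dominant terms (exponentials ≫ polynomials ≫ logarithms), or apply L'Hôpital's rule; the quotient → 0.
Adding the constant: 0 + 5 = 5. Limit = 5.

Final answer: 5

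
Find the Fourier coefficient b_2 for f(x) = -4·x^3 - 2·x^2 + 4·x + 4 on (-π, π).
b_2 = (1/π) ∫_{-π}^{π} f(x)·sin(2x) dx.
Evaluate the integral (use parity and integration by parts as needed): b_2 = -10 + 4·π^2.

Final answer: -10 + 4·π^2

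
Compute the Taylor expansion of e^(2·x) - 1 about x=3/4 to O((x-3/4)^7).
-1 + e^(3/2) + 2·e^(3/2)·(x - 3/4) + 2·e^(3/2)·(x - 3/4)^2 + 4·e^(3/2)·(x - 3/4)^3/3 + 2·e^(3/2)·(x - 3/4)^4/3 + 4·e^(3/2)·(x - 3/4)^5/15 + 4·e^(3/2)·(x - 3/4)^6/45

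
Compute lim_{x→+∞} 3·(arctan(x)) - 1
Evaluate the dominant behaviour as x → +∞; each term tends to a finite value or vanishes.
Limit = -1 + 3·π/2.

Final answer: -1 + 3·π/2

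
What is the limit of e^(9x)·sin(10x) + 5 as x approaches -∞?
Evaluate the dominant behaviour as x → -∞; each term tends to a finite value or vanishes.
Limit = 5.

Final answer: 5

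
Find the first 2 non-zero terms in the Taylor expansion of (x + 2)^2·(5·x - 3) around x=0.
8·x - 12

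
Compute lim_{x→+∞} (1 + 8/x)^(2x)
As x → +∞: write (1 + 8/x)^(2x) = ((1 + 8/x)^x)^2 → (e^8)^2 = e^16.
Limit = e^(16).

Final answer: e^(16)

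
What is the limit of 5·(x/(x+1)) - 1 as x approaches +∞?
Evaluate the dominant behaviour as x → +∞; each term tends to a finite value or vanishes.
Limit = 4.

Final answer: 4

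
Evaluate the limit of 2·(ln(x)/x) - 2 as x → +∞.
Evaluate the dominant behaviour as x → +∞; each term tends to a finite value or vanishes.
Limit = -2.

Final answer: -2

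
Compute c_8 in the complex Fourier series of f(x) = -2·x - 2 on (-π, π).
Compute the real Fourier coefficients first: a_8 = 0, b_8 = 1/2.
Then c_8 = (a_8 − i·b_8)/2 = -i/4.

Final answer: -i/4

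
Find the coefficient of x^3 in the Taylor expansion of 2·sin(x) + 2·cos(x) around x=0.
Expand to order 3: 2·sin(x) + 2·cos(x) = -x^3/3 - x^2 + 2·x + 2 + O(x^4).
The coefficient of x^3 is -1/3.

Final answer: -1/3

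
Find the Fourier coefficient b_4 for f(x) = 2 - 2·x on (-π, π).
b_4 = (1/π) ∫_{-π}^{π} f(x)·sin(4x) dx.
Evaluate the integral (use parity and integration by parts as needed): b_4 = 1.

Final answer: 1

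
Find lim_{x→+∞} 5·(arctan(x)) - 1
Evaluate the dominant behaviour as x → +∞; each term tends to a finite value or vanishes.
Limit = -1 + 5·π/2.

Final answer: -1 + 5·π/2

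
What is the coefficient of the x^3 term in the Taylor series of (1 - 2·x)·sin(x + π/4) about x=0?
Expand to order 3: (1 - 2·x)·sin(x + π/4) = 5·√(2)·x^3/12 - 5·√(2)·x^2/4 - √(2)·x/2 + √(2)/2 + O(x^4).
The coefficient of x^3 is 5·√(2)/12.

Final answer: 5·√(2)/12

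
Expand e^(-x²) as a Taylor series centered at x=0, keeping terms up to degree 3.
1 - x^2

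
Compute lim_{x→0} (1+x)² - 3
Direct substitution at x = 0 gives -2.

Final answer: -2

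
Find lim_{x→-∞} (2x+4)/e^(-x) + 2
The quotient is an ∞/∞ indeterminate form as x → -∞.
Compare growth rates of the dominant terms (exponentials ≫ polynomials ≫ logarithms), or apply L'Hôpital's rule; the quotient → 0.
Adding the constant: 0 + 2 = 2. Limit = 2.

Final answer: 2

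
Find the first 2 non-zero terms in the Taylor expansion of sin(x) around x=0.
-x^3/6 + x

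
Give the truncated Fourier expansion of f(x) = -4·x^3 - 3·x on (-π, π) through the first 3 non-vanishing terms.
(42 - 8·π^2)·sin(x) + (-3 + 4·π^2)·sin(2·x) + (-8·π^2/3 - 2/9)·sin(3·x)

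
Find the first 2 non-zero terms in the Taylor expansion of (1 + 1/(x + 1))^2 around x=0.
4 - 4·x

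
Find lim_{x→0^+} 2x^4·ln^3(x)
This is a 0·∞ indeterminate form at x → 0⁺.
Rewrite the product as 2·ln^3(x) / x^(-4) and apply L'Hôpital, or use the standard hierarchy x^(-4) ≫ |ln x|^3 as x → 0⁺.
The indeterminate product → 0, so the limit = 0.

Final answer: 0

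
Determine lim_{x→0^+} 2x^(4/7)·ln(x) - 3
The product is a 0·∞ indeterminate form at x → 0⁺.
Rewrite the product as 2·ln(x) / x^(-4/7) and apply L'Hôpital, or use the standard hierarchy x^(-4/7) ≫ |ln x| as x → 0⁺.
The indeterminate product → 0, so the limit = -3.

Final answer: -3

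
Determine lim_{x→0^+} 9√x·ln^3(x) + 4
The product is a 0·∞ indeterminate form at x → 0⁺.
Rewrite the product as 9·ln^3(x) / x^(-1/2) and apply L'Hôpital, or use the standard hierarchy x^(-1/2) ≫ |ln x|^3 as x → 0⁺.
The indeterminate product → 0, so the limit = 4.

Final answer: 4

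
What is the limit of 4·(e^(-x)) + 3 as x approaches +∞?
Evaluate the dominant behaviour as x → +∞; each term tends to a finite value or vanishes.
Limit = 3.

Final answer: 3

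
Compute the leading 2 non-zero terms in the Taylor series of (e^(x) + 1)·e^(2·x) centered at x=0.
5·x + 2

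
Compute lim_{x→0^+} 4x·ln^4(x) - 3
The product is a 0·∞ indeterminate form at x → 0⁺.
Rewrite the product as 4·ln^4(x) / x^(-1) and apply L'Hôpital, or use the standard hierarchy x^(-1) ≫ |ln x|^4 as x → 0⁺.
The indeterminate product → 0, so the limit = -3.

Final answer: -3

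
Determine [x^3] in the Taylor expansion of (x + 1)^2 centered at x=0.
Expand to order 3: (x + 1)^2 = x^2 + 2·x + 1 + O(x^4).
The coefficient of x^3 is 0.

Final answer: 0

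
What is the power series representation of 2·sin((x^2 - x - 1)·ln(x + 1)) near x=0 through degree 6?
-23·x^6/20 - x^5/6 - 2·x^4/3 + 8·x^3/3 - x^2 - 2·x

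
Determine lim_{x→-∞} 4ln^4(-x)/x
This is an ∞/∞ indeterminate form as x → -∞.
Compare growth rates of the dominant terms (exponentials ≫ polynomials ≫ logarithms), or apply L'Hôpital's rule; the quotient → 0.
Limit = 0.

Final answer: 0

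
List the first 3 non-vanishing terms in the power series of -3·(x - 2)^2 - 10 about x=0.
-3·x^2 + 12·x - 22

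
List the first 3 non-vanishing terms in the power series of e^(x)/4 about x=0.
x^2/8 + x/4 + 1/4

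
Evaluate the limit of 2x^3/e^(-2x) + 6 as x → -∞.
The quotient is an ∞/∞ indeterminate form as x → -∞.
Compare growth rates of the dominant terms (exponentials ≫ polynomials ≫ logarithms), or apply L'Hôpital's rule; the quotient → 0.
Adding the constant: 0 + 6 = 6. Limit = 6.

Final answer: 6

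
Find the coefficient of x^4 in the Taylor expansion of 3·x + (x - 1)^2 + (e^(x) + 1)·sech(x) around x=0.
Expand to order 4: 3·x + (x - 1)^2 + (e^(x) + 1)·sech(x) = 5·x^4/24 - x^3/3 + x^2/2 + 2·x + 3 + O(x^5).
The coefficient of x^4 is 5/24.

Final answer: 5/24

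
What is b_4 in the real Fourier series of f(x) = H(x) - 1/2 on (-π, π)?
b_4 = (1/π) ∫_{-π}^{π} f(x)·sin(4x) dx.
Evaluate the integral (use parity and integration by parts as needed): b_4 = 0.

Final answer: 0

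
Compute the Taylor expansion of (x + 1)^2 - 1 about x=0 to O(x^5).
x^2 + 2·x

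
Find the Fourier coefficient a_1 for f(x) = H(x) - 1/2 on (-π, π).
a_1 = (1/π) ∫_{-π}^{π} f(x)·cos(1x) dx.
Evaluate the integral (use parity and integration by parts as needed): a_1 = 0.

Final answer: 0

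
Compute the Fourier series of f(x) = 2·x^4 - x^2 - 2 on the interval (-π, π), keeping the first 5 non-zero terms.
(100 - 16·π^2)·cos(x) + (-7 + 4·π^2)·cos(2·x) + (44/27 - 16·π^2/9)·cos(3·x) + (-5/8 + π^2)·cos(4·x) - π^2/3 - 2 + 2·π^4/5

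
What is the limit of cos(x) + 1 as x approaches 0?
Direct substitution at x = 0 gives 2.

Final answer: 2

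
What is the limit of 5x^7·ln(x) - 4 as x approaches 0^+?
The product is a 0·∞ indeterminate form at x → 0⁺.
Rewrite the product as 5·ln(x) / x^(-7) and apply L'Hôpital, or use the standard hierarchy x^(-7) ≫ |ln x| as x → 0⁺.
The indeterminate product → 0, so the limit = -4.

Final answer: -4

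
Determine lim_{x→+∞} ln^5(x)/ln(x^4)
This is an ∞/∞ indeterminate form as x → +∞.
Write ln(x^4) = 4·ln(x), reducing the quotient to ln^4(x)/4 → ∞.
Limit = ∞.

Final answer: ∞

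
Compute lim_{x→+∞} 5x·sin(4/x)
As x → +∞: let u = 4/x → 0⁺; then 5·x·sin(4/x) = 5·4·sin(u)/u → 5·4·1 = 20.
Limit = 20.

Final answer: 20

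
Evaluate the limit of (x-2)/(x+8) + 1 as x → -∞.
Evaluate the dominant behaviour as x → -∞; each term tends to a finite value or vanishes.
Limit = 2.

Final answer: 2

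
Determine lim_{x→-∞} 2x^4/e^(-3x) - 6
The quotient is an ∞/∞ indeterminate form as x → -∞.
Compare growth rates of the dominant terms (exponentials ≫ polynomials ≫ logarithms), or apply L'Hôpital's rule; the quotient → 0.
Adding the constant: 0 - 6 = -6. Limit = -6.

Final answer: -6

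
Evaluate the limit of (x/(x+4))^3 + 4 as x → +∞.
As x → +∞: x/(x+4) = 1/(1 + 4/x) → 1, and the 3rd power of a limit-1 base also → 1; with the additive constant, 1 + 4 = 5.
Limit = 5.

Final answer: 5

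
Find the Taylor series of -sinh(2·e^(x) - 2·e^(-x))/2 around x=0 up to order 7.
-14513·x^7/2520 - 139·x^5/20 - 17·x^3/3 - 2·x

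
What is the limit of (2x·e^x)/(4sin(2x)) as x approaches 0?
Both numerator and denominator → 0 as x → 0; this is a 0/0 indeterminate form.
Expand each to leading order near x = 0: numerator ~ 2·x, denominator ~ 8·x.
The limit of the ratio is 1/4.

Final answer: 1/4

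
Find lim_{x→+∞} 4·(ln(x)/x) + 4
Evaluate the dominant behaviour as x → +∞; each term tends to a finite value or vanishes.
Limit = 4.

Final answer: 4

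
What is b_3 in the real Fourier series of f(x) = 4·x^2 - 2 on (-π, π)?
b_3 = (1/π) ∫_{-π}^{π} f(x)·sin(3x) dx.
Evaluate the integral (use parity and integration by parts as needed): b_3 = 0.

Final answer: 0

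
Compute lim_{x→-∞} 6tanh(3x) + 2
Evaluate the dominant behaviour as x → -∞; each term tends to a finite value or vanishes.
Limit = -4.

Final answer: -4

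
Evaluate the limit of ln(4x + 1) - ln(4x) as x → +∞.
This is an ∞ − ∞ indeterminate form.
Combine the logarithms: ln(4x+1) − ln(4x) = ln((4x+1)/(4x)) = ln(1 + 1/(4x)) → ln(1) = 0.
Limit = 0.

Final answer: 0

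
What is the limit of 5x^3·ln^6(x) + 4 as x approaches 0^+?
The product is a 0·∞ indeterminate form at x → 0⁺.
Rewrite the product as 5·ln^6(x) / x^(-3) and apply L'Hôpital, or use the standard hierarchy x^(-3) ≫ |ln x|^6 as x → 0⁺.
The indeterminate product → 0, so the limit = 4.

Final answer: 4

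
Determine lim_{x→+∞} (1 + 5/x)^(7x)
As x → +∞: write (1 + 5/x)^(7x) = ((1 + 5/x)^x)^7 → (e^5)^7 = e^35.
Limit = e^(35).

Final answer: e^(35)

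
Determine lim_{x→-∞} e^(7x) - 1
Evaluate the dominant behaviour as x → -∞; each term tends to a finite value or vanishes.
Limit = -1.

Final answer: -1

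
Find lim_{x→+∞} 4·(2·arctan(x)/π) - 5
Evaluate the dominant behaviour as x → +∞; each term tends to a finite value or vanishes.
Limit = -1.

Final answer: -1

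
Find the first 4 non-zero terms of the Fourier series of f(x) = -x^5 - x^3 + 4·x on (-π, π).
(-220 - 2·π^4 + 38·π^2)·sin(x) + (-4·π^2 + 2 + π^4)·sin(2·x) + (-2·π^4/3 + 172/81 + 22·π^2/27)·sin(3·x) + (-125/64 - π^2/8 + π^4/2)·sin(4·x)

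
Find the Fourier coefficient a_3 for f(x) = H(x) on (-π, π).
a_3 = (1/π) ∫_{-π}^{π} f(x)·cos(3x) dx.
Evaluate the integral (use parity and integration by parts as needed): a_3 = 0.

Final answer: 0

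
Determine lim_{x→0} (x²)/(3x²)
Both numerator and denominator → 0 as x → 0; this is a 0/0 indeterminate form.
Expand each to leading order near x = 0: numerator ~ x^2, denominator ~ 3·x^2.
The limit of the ratio is 1/3.

Final answer: 1/3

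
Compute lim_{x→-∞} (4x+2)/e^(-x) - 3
The quotient is an ∞/∞ indeterminate form as x → -∞.
Compare growth rates of the dominant terms (exponentials ≫ polynomials ≫ logarithms), or apply L'Hôpital's rule; the quotient → 0.
Adding the constant: 0 - 3 = -3. Limit = -3.

Final answer: -3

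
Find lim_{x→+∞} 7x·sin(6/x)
As x → +∞: let u = 6/x → 0⁺; then 7·x·sin(6/x) = 7·6·sin(u)/u → 7·6·1 = 42.
Limit = 42.

Final answer: 42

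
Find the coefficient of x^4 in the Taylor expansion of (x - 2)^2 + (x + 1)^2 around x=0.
Expand to order 4: (x - 2)^2 + (x + 1)^2 = 2·x^2 - 2·x + 5 + O(x^5).
The coefficient of x^4 is 0.

Final answer: 0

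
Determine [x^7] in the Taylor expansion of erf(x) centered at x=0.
Expand to order 7: erf(x) = -x^7/(21·√(π)) + x^5/(5·√(π)) - 2·x^3/(3·√(π)) + 2·x/√(π) + O(x^8).
The coefficient of x^7 is -1/(21·√(π)).

Final answer: -1/(21·√(π))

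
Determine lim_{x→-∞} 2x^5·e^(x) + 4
The product is a 0·∞ indeterminate form at x → -∞.
Rewrite the product as 2x^5 / e^(-x) (an ∞/∞ form) and apply L'Hôpital, or use the standard hierarchy e^(|x|) ≫ |x^5| as x → -∞.
The indeterminate product → 0, so the limit = 4.

Final answer: 4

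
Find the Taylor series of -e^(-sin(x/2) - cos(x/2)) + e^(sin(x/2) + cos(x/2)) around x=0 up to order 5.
x^5·(e^(-1)/1920 + e/320) + x^4·(-5·e/384 - 5·e^(-1)/384) + x^3·(-e/16 + e^(-1)/16) - x^2·e^(-1)/4 + x·(e^(-1)/2 + e/2) - e^(-1) + e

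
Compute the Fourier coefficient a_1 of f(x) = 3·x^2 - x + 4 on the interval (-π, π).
a_1 = (1/π) ∫_{-π}^{π} f(x)·cos(1x) dx.
Evaluate the integral (use parity and integration by parts as needed): a_1 = -12.

Final answer: -12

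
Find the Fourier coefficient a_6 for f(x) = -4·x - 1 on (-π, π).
a_6 = (1/π) ∫_{-π}^{π} f(x)·cos(6x) dx.
Evaluate the integral (use parity and integration by parts as needed): a_6 = 0.

Final answer: 0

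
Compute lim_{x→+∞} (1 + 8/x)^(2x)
As x → +∞: write (1 + 8/x)^(2x) = ((1 + 8/x)^x)^2 → (e^8)^2 = e^16.
Limit = e^(16).

Final answer: e^(16)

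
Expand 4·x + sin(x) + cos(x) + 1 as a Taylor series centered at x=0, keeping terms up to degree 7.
-x^7/5040 - x^6/720 + x^5/120 + x^4/24 - x^3/6 - x^2/2 + 5·x + 2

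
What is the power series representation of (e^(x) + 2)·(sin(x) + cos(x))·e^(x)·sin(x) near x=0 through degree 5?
-31·x^5/60 + x^4 + 5·x^3 + 7·x^2 + 3·x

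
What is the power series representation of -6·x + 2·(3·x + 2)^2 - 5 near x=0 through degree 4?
18·x^2 + 18·x + 3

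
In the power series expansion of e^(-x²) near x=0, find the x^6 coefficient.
Expand to order 6: e^(-x²) = -x^6/6 + x^4/2 - x^2 + 1 + O(x^7).
The coefficient of x^6 is -1/6.

Final answer: -1/6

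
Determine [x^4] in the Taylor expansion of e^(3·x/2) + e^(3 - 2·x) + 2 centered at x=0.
Expand to order 4: e^(3·x/2) + e^(3 - 2·x) + 2 = x^4·(27/128 + 2·e^(3)/3) + x^3·(9/16 - 4·e^(3)/3) + x^2·(9/8 + 2·e^(3)) + x·(3/2 - 2·e^(3)) + 3 + e^(3) + O(x^5).
The coefficient of x^4 is 27/128 + 2·e^(3)/3.

Final answer: 27/128 + 2·e^(3)/3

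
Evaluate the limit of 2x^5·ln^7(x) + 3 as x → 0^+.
The product is a 0·∞ indeterminate form at x → 0⁺.
Rewrite the product as 2·ln^7(x) / x^(-5) and apply L'Hôpital, or use the standard hierarchy x^(-5) ≫ |ln x|^7 as x → 0⁺.
The indeterminate product → 0, so the limit = 3.

Final answer: 3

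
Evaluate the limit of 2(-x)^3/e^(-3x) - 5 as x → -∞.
The quotient is an ∞/∞ indeterminate form as x → -∞.
Compare growth rates of the dominant terms (exponentials ≫ polynomials ≫ logarithms), or apply L'Hôpital's rule; the quotient → 0.
Adding the constant: 0 - 5 = -5. Limit = -5.

Final answer: -5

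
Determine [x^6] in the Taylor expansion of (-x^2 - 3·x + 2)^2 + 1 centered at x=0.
Expand to order 6: (-x^2 - 3·x + 2)^2 + 1 = x^4 + 6·x^3 + 5·x^2 - 12·x + 5 + O(x^7).
The coefficient of x^6 is 0.

Final answer: 0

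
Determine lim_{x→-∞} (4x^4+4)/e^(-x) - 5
The quotient is an ∞/∞ indeterminate form as x → -∞.
Compare growth rates of the dominant terms (exponentials ≫ polynomials ≫ logarithms), or apply L'Hôpital's rule; the quotient → 0.
Adding the constant: 0 - 5 = -5. Limit = -5.

Final answer: -5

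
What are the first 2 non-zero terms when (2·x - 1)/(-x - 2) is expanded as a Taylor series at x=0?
1/2 - 5·x/4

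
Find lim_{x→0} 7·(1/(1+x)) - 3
Direct substitution at x = 0 gives 4.

Final answer: 4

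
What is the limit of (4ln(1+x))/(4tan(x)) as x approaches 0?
Both numerator and denominator → 0 as x → 0; this is a 0/0 indeterminate form.
Expand each to leading order near x = 0: numerator ~ 4·x, denominator ~ 4·x.
The limit of the ratio is 1.

Final answer: 1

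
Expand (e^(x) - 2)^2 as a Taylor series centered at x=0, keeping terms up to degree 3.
2·x^3/3 - 2·x + 1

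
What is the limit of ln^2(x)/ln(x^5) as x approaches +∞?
This is an ∞/∞ indeterminate form as x → +∞.
Write ln(x^5) = 5·ln(x), reducing the quotient to ln(x)/5 → ∞.
Limit = ∞.

Final answer: ∞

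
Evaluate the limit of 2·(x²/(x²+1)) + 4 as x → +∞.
Evaluate the dominant behaviour as x → +∞; each term tends to a finite value or vanishes.
Limit = 6.

Final answer: 6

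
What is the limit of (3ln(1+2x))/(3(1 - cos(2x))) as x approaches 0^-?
Both numerator and denominator → 0 as x → 0^-; this is a 0/0 indeterminate form.
Expand each to leading order near x = 0: numerator ~ 6·x, denominator ~ 6·x^2.
The limit of the ratio is -∞.

Final answer: -∞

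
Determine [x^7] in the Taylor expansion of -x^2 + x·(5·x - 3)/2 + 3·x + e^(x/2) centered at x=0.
Expand to order 7: -x^2 + x·(5·x - 3)/2 + 3·x + e^(x/2) = x^7/645120 + x^6/46080 + x^5/3840 + x^4/384 + x^3/48 + 13·x^2/8 + 2·x + 1 + O(x^8).
The coefficient of x^7 is 1/645120.

Final answer: 1/645120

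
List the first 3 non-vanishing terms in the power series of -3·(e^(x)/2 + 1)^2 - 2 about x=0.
-3·x^2 - 9·x/2 - 35/4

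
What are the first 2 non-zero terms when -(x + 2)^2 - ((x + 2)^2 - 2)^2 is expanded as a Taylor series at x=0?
-20·x - 8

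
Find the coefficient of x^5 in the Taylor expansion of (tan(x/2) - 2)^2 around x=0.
Expand to order 5: (tan(x/2) - 2)^2 = -x^5/60 + x^4/24 - x^3/6 + x^2/4 - 2·x + 4 + O(x^6).
The coefficient of x^5 is -1/60.

Final answer: -1/60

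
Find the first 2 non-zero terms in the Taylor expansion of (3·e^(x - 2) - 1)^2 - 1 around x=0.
6·x·(-1 + 3·e^(-2))·e^(-2) - 1 + (-1 + 3·e^(-2))^2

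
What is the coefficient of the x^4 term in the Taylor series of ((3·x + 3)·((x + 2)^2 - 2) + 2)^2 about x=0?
Expand to order 4: ((3·x + 3)·((x + 2)^2 - 2) + 2)^2 = 333·x^4 + 588·x^3 + 564·x^2 + 288·x + 64 + O(x^5).
The coefficient of x^4 is 333.

Final answer: 333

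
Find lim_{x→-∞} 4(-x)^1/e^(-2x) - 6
The quotient is an ∞/∞ indeterminate form as x → -∞.
Compare growth rates of the dominant terms (exponentials ≫ polynomials ≫ logarithms), or apply L'Hôpital's rule; the quotient → 0.
Adding the constant: 0 - 6 = -6. Limit = -6.

Final answer: -6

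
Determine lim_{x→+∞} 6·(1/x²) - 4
Evaluate the dominant behaviour as x → +∞; each term tends to a finite value or vanishes.
Limit = -4.

Final answer: -4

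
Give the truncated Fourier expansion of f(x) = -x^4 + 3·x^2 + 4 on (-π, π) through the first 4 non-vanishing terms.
(-60 + 8·π^2)·cos(x) + (6 - 2·π^2)·cos(2·x) + (-52/27 + 8·π^2/9)·cos(3·x) - π^4/5 + 4 + π^2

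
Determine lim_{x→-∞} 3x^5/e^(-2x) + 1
The quotient is an ∞/∞ indeterminate form as x → -∞.
Compare growth rates of the dominant terms (exponentials ≫ polynomials ≫ logarithms), or apply L'Hôpital's rule; the quotient → 0.
Adding the constant: 0 + 1 = 1. Limit = 1.

Final answer: 1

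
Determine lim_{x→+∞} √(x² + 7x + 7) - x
As x → +∞: multiply by the conjugate to get (7x+7)/(√(x²+7x+7)+x); the denominator ~ 2x, so the limit is 7/2.
Limit = 7/2.

Final answer: 7/2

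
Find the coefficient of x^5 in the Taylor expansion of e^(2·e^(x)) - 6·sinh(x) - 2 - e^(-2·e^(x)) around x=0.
Expand to order 5: e^(2·e^(x)) - 6·sinh(x) - 2 - e^(-2·e^(x)) = x^5·(-1/20 + 7·e^(-2)/60 + 227·e^(2)/60) + x^4·(e^(-2)/4 + 47·e^(2)/12) + x^3·(-1 - e^(-2)/3 + 11·e^(2)/3) + x^2·(-e^(-2) + 3·e^(2)) + x·(-6 + 2·e^(-2) + 2·e^(2)) - 2 - e^(-2) + e^(2) + O(x^6).
The coefficient of x^5 is -1/20 + 7·e^(-2)/60 + 227·e^(2)/60.

Final answer: -1/20 + 7·e^(-2)/60 + 227·e^(2)/60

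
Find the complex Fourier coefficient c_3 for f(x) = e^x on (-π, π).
Compute the real Fourier coefficients first: a_3 = (1 - e^(2·π))·e^(-π)/(10·π), b_3 = (-3 + 3·e^(2·π))·e^(-π)/(10·π).
Then c_3 = (a_3 − i·b_3)/2 = -e^(π)/(20·π) + e^(-π)/(20·π) - 3·i·e^(π)/(20·π) + 3·i·e^(-π)/(20·π).

Final answer: -e^(π)/(20·π) + e^(-π)/(20·π) - 3·i·e^(π)/(20·π) + 3·i·e^(-π)/(20·π)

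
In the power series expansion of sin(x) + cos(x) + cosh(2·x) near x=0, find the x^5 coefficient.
Expand to order 5: sin(x) + cos(x) + cosh(2·x) = x^5/120 + 17·x^4/24 - x^3/6 + 3·x^2/2 + x + 2 + O(x^6).
The coefficient of x^5 is 1/120.

Final answer: 1/120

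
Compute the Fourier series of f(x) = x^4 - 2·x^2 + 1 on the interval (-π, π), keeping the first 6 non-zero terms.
(56 - 8·π^2)·cos(x) + (-5 + 2·π^2)·cos(2·x) + (40/27 - 8·π^2/9)·cos(3·x) + (-11/16 + π^2/2)·cos(4·x) + (248/625 - 8·π^2/25)·cos(5·x) - 2·π^2/3 + 1 + π^4/5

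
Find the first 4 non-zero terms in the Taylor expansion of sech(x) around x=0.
-61·x^6/720 + 5·x^4/24 - x^2/2 + 1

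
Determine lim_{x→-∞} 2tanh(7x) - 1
Evaluate the dominant behaviour as x → -∞; each term tends to a finite value or vanishes.
Limit = -3.

Final answer: -3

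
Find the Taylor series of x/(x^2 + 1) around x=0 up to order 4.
-x^3 + x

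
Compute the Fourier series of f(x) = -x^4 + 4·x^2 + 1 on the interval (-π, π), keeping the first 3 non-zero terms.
(-64 + 8·π^2)·cos(x) + (7 - 2·π^2)·cos(2·x) - π^4/5 + 1 + 4·π^2/3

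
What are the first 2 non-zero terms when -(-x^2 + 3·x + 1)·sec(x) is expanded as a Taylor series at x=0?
-3·x - 1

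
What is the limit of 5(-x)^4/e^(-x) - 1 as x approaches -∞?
The quotient is an ∞/∞ indeterminate form as x → -∞.
Compare growth rates of the dominant terms (exponentials ≫ polynomials ≫ logarithms), or apply L'Hôpital's rule; the quotient → 0.
Adding the constant: 0 - 1 = -1. Limit = -1.

Final answer: -1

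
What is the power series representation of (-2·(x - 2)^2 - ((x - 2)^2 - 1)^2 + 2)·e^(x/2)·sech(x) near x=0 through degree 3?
-201·x^3/16 - 19·x^2/8 + 49·x/2 - 15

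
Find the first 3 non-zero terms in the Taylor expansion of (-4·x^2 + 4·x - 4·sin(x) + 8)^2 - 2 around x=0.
32·x^3/3 - 64·x^2 + 62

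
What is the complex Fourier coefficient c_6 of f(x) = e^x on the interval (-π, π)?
Compute the real Fourier coefficients first: a_6 = (-1 + e^(2·π))·e^(-π)/(37·π), b_6 = (6 - 6·e^(2·π))·e^(-π)/(37·π).
Then c_6 = (a_6 − i·b_6)/2 = -e^(-π)/(74·π) + e^(π)/(74·π) - 3·i·e^(-π)/(37·π) + 3·i·e^(π)/(37·π).

Final answer: -e^(-π)/(74·π) + e^(π)/(74·π) - 3·i·e^(-π)/(37·π) + 3·i·e^(π)/(37·π)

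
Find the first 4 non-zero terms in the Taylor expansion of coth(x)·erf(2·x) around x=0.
-1208·x^6/(315·√(π)) + 68·x^4/(15·√(π)) - 4·x^2/√(π) + 4/√(π)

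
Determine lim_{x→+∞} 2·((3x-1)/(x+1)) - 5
Evaluate the dominant behaviour as x → +∞; each term tends to a finite value or vanishes.
Limit = 1.

Final answer: 1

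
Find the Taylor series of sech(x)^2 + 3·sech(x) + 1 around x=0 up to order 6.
-91·x^6/144 + 31·x^4/24 - 5·x^2/2 + 5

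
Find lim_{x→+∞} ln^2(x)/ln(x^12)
This is an ∞/∞ indeterminate form as x → +∞.
Write ln(x^12) = 12·ln(x), reducing the quotient to ln(x)/12 → ∞.
Limit = ∞.

Final answer: ∞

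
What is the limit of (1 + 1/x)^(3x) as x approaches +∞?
As x → +∞: write (1 + 1/x)^(3x) = ((1 + 1/x)^x)^3 → (e^1)^3 = e^3.
Limit = e^(3).

Final answer: e^(3)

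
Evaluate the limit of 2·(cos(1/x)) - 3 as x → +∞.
Evaluate the dominant behaviour as x → +∞; each term tends to a finite value or vanishes.
Limit = -1.

Final answer: -1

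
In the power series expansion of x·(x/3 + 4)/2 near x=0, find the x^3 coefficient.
Expand to order 3: x·(x/3 + 4)/2 = x^2/6 + 2·x + O(x^4).
The coefficient of x^3 is 0.

Final answer: 0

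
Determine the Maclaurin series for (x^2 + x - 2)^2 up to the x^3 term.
2·x^3 - 3·x^2 - 4·x + 4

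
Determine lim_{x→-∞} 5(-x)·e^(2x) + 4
The product is a 0·∞ indeterminate form at x → -∞.
Rewrite the product as 5(-x) / e^(-2x) (an ∞/∞ form) and apply L'Hôpital, or use the standard hierarchy e^(2|x|) ≫ |(-x)| as x → -∞.
The indeterminate product → 0, so the limit = 4.

Final answer: 4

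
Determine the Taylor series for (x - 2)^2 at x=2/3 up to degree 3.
16/9 - 8·(x - 2/3)/3 + (x - 2/3)^2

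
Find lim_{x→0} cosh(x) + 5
Direct substitution at x = 0 gives 6.

Final answer: 6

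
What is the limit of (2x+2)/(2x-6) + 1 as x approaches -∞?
Evaluate the dominant behaviour as x → -∞; each term tends to a finite value or vanishes.
Limit = 2.

Final answer: 2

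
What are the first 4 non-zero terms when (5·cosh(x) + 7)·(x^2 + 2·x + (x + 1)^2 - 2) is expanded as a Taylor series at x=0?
10·x^3 + 43·x^2/2 + 48·x - 12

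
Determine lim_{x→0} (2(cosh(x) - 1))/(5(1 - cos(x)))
Both numerator and denominator → 0 as x → 0; this is a 0/0 indeterminate form.
Expand each to leading order near x = 0: numerator ~ x^2, denominator ~ 5·x^2/2.
The limit of the ratio is 2/5.

Final answer: 2/5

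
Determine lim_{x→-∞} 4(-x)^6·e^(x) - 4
The product is a 0·∞ indeterminate form at x → -∞.
Rewrite the product as 4(-x)^6 / e^(-x) (an ∞/∞ form) and apply L'Hôpital, or use the standard hierarchy e^(|x|) ≫ |(-x)^6| as x → -∞.
The indeterminate product → 0, so the limit = -4.

Final answer: -4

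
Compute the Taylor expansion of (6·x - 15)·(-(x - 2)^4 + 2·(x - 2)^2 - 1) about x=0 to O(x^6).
-6·x^5 + 63·x^4 - 252·x^3 + 474·x^2 - 414·x + 135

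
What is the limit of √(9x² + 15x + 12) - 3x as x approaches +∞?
As x → +∞: multiply by the conjugate to get (15x+12)/(√(9x²+15x+12)+3x); the denominator ~ 6x, so the limit is 15/6 = 5/2.
Limit = 5/2.

Final answer: 5/2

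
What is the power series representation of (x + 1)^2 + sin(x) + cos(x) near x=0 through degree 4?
x^4/24 - x^3/6 + x^2/2 + 3·x + 2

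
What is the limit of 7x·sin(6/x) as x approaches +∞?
As x → +∞: let u = 6/x → 0⁺; then 7·x·sin(6/x) = 7·6·sin(u)/u → 7·6·1 = 42.
Limit = 42.

Final answer: 42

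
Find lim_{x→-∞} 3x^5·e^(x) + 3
The product is a 0·∞ indeterminate form at x → -∞.
Rewrite the product as 3x^5 / e^(-x) (an ∞/∞ form) and apply L'Hôpital, or use the standard hierarchy e^(|x|) ≫ |x^5| as x → -∞.
The indeterminate product → 0, so the limit = 3.

Final answer: 3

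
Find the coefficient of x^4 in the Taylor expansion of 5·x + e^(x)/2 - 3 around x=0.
Expand to order 4: 5·x + e^(x)/2 - 3 = x^4/48 + x^3/12 + x^2/4 + 11·x/2 - 5/2 + O(x^5).
The coefficient of x^4 is 1/48.

Final answer: 1/48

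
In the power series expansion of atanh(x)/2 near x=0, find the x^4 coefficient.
Expand to order 4: atanh(x)/2 = x^3/6 + x/2 + O(x^5).
The coefficient of x^4 is 0.

Final answer: 0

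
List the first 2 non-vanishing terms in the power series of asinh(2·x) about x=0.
-4·x^3/3 + 2·x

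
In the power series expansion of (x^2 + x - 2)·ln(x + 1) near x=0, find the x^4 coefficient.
Expand to order 4: (x^2 + x - 2)·ln(x + 1) = x^4/3 - x^3/6 + 2·x^2 - 2·x + O(x^5).
The coefficient of x^4 is 1/3.

Final answer: 1/3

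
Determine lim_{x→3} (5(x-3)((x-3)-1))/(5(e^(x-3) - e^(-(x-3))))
Both numerator and denominator → 0 as x → 3; this is a 0/0 indeterminate form.
Expand each to leading order near x = 3: numerator ~ -5·(x - 3), denominator ~ 10·(x - 3).
The limit of the ratio is -1/2.

Final answer: -1/2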